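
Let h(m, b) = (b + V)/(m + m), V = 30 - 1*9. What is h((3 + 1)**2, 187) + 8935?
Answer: 17883/2 ≈ 8941.5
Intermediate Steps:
V = 21 (V = 30 - 9 = 21)
h(m, b) = (21 + b)/(2*m) (h(m, b) = (b + 21)/(m + m) = (21 + b)/((2*m)) = (21 + b)*(1/(2*m)) = (21 + b)/(2*m))
h((3 + 1)**2, 187) + 8935 = (21 + 187)/(2*((3 + 1)**2)) + 8935 = (1/2)*208/4**2 + 8935 = (1/2)*208/16 + 8935 = (1/2)*(1/16)*208 + 8935 = 13/2 + 8935 = 17883/2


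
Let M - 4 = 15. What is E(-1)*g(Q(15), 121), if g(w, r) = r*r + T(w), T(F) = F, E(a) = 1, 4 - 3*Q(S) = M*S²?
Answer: 39652/3 ≈ 13217.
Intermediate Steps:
M = 19 (M = 4 + 15 = 19)
Q(S) = 4/3 - 19*S²/3
g(w, r) = w + r² (g(w, r) = r*r + w = r² + w = w + r²)
E(-1)*g(Q(15), 121) = 1*((4/3 - 19/3*15²) + 121²) = 1*((4/3 - 19/3*225) + 14641) = 1*((4/3 - 1425) + 14641) = 1*(-4271/3 + 14641) = 1*(39652/3) = 39652/3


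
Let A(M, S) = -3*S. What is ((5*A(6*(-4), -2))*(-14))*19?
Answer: -7980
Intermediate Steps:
((5*A(6*(-4), -2))*(-14))*19 = ((5*(-3*(-2)))*(-14))*19 = ((5*6)*(-14))*19 = (30*(-14))*19 = -420*19 = -7980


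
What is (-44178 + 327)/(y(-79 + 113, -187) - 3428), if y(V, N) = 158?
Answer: 14617/1090 ≈ 13.410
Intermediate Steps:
(-44178 + 327)/(y(-79 + 113, -187) - 3428) = (-44178 + 327)/(158 - 3428) = -43851/(-3270) = -43851*(-1/3270) = 14617/1090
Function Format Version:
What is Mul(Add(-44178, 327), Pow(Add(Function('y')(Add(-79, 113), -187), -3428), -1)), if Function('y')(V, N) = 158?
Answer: Rational(14617, 1090) ≈ 13.410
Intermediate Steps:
Mul(Add(-44178, 327), Pow(Add(Function('y')(Add(-79, 113), -187), -3428), -1)) = Mul(Add(-44178, 327), Pow(Add(158, -3428), -1)) = Mul(-43851, Pow(-3270, -1)) = Mul(-43851, Rational(-1, 3270)) = Rational(14617, 1090)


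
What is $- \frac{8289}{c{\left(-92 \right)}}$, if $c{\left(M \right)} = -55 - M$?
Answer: $- \frac{8289}{37} \approx -224.03$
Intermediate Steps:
$- \frac{8289}{c{\left(-92 \right)}} = - \frac{8289}{-55 - -92} = - \frac{8289}{-55 + 92} = - \frac{8289}{37}$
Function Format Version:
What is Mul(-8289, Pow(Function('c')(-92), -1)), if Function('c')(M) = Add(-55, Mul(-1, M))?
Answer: Rational(-8289, 37) ≈ -224.03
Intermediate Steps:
Mul(-8289, Pow(Function('c')(-92), -1)) = Mul(-8289, Pow(Add(-55, Mul(-1, -92)), -1)) = Mul(-8289, Pow(Add(-55, 92), -1)) = Mul(-8289, Pow(37, -1)) = Mul(-8289, Rational(1, 37)) = Rational(-8289, 37)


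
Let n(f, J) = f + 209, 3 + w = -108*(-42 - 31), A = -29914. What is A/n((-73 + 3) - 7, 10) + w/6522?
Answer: -8085784/35871 ≈ -225.41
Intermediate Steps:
w = 7881 (w = -3 - 108*(-42 - 31) = -3 - 108*(-73) = -3 + 7884 = 7881)
n(f, J) = 209 + f
A/n((-73 + 3) - 7, 10) + w/6522 = -29914/(209 + ((-73 + 3) - 7)) + 7881/6522 = -29914/(209 + (-70 - 7)) + 7881*(1/6522) = -29914/(209 - 77) + 2627/2174 = -29914/132 + 2627/2174 = -29914*1/132 + 2627/2174 = -14957/66 + 2627/2174 = -8085784/35871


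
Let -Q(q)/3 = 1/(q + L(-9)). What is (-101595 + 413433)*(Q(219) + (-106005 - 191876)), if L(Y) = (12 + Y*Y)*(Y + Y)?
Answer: -45051948097992/485 ≈ -9.2891e+10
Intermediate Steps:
L(Y) = 2*Y*(12 + Y**2) (L(Y) = (12 + Y**2)*(2*Y) = 2*Y*(12 + Y**2))
Q(q) = -3/(-1674 + q) (Q(q) = -3/(q + 2*(-9)*(12 + (-9)**2)) = -3/(q + 2*(-9)*(12 + 81)) = -3/(q + 2*(-9)*93) = -3/(q - 1674) = -3/(-1674 + q))
(-101595 + 413433)*(Q(219) + (-106005 - 191876)) = (-101595 + 413433)*(-3/(-1674 + 219) + (-106005 - 191876)) = 311838*(-3/(-1455) - 297881) = 311838*(-3*(-1/1455) - 297881) = 311838*(1/485 - 297881) = 311838*(-144472284/485) = -45051948097992/485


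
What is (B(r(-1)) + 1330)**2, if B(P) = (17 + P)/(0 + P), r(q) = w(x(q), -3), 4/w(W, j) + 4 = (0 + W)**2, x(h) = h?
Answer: 27804529/16 ≈ 1.7378e+6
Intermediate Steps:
w(W, j) = 4/(-4 + W**2) (w(W, j) = 4/(-4 + (0 + W)**2) = 4/(-4 + W**2))
r(q) = 4/(-4 + q**2)
B(P) = (17 + P)/P
(B(r(-1)) + 1330)**2 = ((17 + 4/(-4 + (-1)**2))/((4/(-4 + (-1)**2))) + 1330)**2 = ((17 + 4/(-4 + 1))/((4/(-4 + 1))) + 1330)**2 = ((17 + 4/(-3))/((4/(-3))) + 1330)**2 = ((17 + 4*(-1/3))/((4*(-1/3))) + 1330)**2 = ((17 - 4/3)/(-4/3) + 1330)**2 = (-3/4*47/3 + 1330)**2 = (-47/4 + 1330)**2 = (5273/4)**2 = 27804529/16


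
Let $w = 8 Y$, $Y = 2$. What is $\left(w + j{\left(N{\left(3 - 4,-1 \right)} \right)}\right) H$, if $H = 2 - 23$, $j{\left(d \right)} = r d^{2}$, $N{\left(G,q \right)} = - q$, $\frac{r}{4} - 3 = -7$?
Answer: $0$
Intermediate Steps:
$r = -16$ ($r = 12 + 4 \left(-7\right) = 12 - 28 = -16$)
$j{\left(d \right)} = - 16 d^{2}$
$H = -21$ ($H = 2 - 23 = -21$)
$w = 16$ ($w = 8 \cdot 2 = 16$)
$\left(w + j{\left(N{\left(3 - 4,-1 \right)} \right)}\right) H = \left(16 - 16 \left(\left(-1\right) \left(-1\right)\right)^{2}\right) \left(-21\right) = \left(16 - 16 \cdot 1^{2}\right) \left(-21\right) = \left(16 - 16\right) \left(-21\right) = 0 \left(-21\right) = 0$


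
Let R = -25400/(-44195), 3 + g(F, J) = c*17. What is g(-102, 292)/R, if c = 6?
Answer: 875061/5080 ≈ 172.26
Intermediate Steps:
g(F, J) = 99 (g(F, J) = -3 + 6*17 = -3 + 102 = 99)
R = 5080/8839 (R = -25400*(-1/44195) = 5080/8839 ≈ 0.57473)
g(-102, 292)/R = 99/(5080/8839) = 99*(8839/5080) = 875061/5080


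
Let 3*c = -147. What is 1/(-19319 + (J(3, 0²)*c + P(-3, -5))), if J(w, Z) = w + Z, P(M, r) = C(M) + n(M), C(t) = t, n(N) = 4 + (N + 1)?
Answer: -1/19467 ≈ -5.1369e-5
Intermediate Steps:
n(N) = 5 + N (n(N) = 4 + (1 + N) = 5 + N)
c = -49 (c = (⅓)*(-147) = -49)
P(M, r) = 5 + 2*M (P(M, r) = M + (5 + M) = 5 + 2*M)
J(w, Z) = Z + w
1/(-19319 + (J(3, 0²)*c + P(-3, -5))) = 1/(-19319 + ((0² + 3)*(-49) + (5 + 2*(-3)))) = 1/(-19319 + ((0 + 3)*(-49) + (5 - 6))) = 1/(-19319 + (3*(-49) - 1)) = 1/(-19319 + (-147 - 1)) = 1/(-19319 - 148) = 1/(-19467) = -1/19467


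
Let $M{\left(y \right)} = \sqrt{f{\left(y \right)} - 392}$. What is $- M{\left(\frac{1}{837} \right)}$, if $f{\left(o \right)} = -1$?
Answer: $- i \sqrt{393} \approx - 19.824 i$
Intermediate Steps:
$M{\left(y \right)} = i \sqrt{393}$ ($M{\left(y \right)} = \sqrt{-1 - 392} = \sqrt{-393} = i \sqrt{393}$)
$- M{\left(\frac{1}{837} \right)} = - i \sqrt{393}$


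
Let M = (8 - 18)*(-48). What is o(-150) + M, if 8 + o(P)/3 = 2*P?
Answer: -444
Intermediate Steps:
o(P) = -24 + 6*P (o(P) = -24 + 3*(2*P) = -24 + 6*P)
M = 480 (M = -10*(-48) = 480)
o(-150) + M = (-24 + 6*(-150)) + 480 = (-24 - 900) + 480 = -924 + 480 = -444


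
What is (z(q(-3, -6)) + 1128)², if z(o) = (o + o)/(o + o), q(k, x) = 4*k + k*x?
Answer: 1274641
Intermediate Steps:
z(o) = 1 (z(o) = (2*o)/((2*o)) = (2*o)*(1/(2*o)) = 1)
(z(q(-3, -6)) + 1128)² = (1 + 1128)² = 1129² = 1274641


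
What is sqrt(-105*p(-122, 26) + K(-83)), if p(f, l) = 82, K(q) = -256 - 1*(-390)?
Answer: 2*I*sqrt(2119) ≈ 92.065*I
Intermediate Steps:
K(q) = 134 (K(q) = -256 + 390 = 134)
sqrt(-105*p(-122, 26) + K(-83)) = sqrt(-105*82 + 134) = sqrt(-8610 + 134) = sqrt(-8476) = 2*I*sqrt(2119)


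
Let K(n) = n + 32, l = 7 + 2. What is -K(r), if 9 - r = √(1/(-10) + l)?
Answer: -41 + √890/10 ≈ -38.017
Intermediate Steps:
l = 9
r = 9 - √890/10 (r = 9 - √(1/(-10) + 9) = 9 - √(-⅒ + 9) = 9 - √(89/10) = 9 - √890/10 ≈ 6.0167)
K(n) = 32 + n
-K(r) = -(32 + (9 - √890/10)) = -(41 - √890/10) = -41 + √890/10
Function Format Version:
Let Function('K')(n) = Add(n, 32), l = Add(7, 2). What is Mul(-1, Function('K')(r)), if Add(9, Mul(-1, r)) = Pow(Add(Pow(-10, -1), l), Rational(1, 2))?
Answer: Add(-41, Mul(Rational(1, 10), Pow(890, Rational(1, 2)))) ≈ -38.017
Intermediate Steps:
l = 9
r = Add(9, Mul(Rational(-1, 10), Pow(890, Rational(1, 2)))) (r = Add(9, Mul(-1, Pow(Add(Pow(-10, -1), 9), Rational(1, 2)))) = Add(9, Mul(-1, Pow(Add(Rational(-1, 10), 9), Rational(1, 2)))) = Add(9, Mul(-1, Pow(Rational(89, 10), Rational(1, 2)))) = Add(9, Mul(-1, Mul(Rational(1, 10), Pow(890, Rational(1, 2))))) = Add(9, Mul(Rational(-1, 10), Pow(890, Rational(1, 2)))) ≈ 6.0167)
Function('K')(n) = Add(32, n)
Mul(-1, Function('K')(r)) = Mul(-1, Add(32, Add(9, Mul(Rational(-1, 10), Pow(890, Rational(1, 2)))))) = Mul(-1, Add(41, Mul(Rational(-1, 10), Pow(890, Rational(1, 2))))) = Add(-41, Mul(Rational(1, 10), Pow(890, Rational(1, 2))))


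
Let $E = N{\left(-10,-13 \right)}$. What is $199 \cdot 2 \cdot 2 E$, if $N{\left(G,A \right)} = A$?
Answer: $-10348$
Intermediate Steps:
$E = -13$
$199 \cdot 2 \cdot 2 E = 199 \cdot 2 \cdot 2 \left(-13\right) = 199 \cdot 4 \left(-13\right) = 796 \left(-13\right) = -10348$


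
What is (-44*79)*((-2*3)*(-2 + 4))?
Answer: 41712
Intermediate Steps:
(-44*79)*((-2*3)*(-2 + 4)) = -(-20856)*2 = -3476*(-12) = 41712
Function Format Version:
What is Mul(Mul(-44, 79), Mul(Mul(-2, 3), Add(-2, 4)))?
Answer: 41712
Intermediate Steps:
Mul(Mul(-44, 79), Mul(Mul(-2, 3), Add(-2, 4))) = Mul(-3476, Mul(-6, 2)) = Mul(-3476, -12) = 41712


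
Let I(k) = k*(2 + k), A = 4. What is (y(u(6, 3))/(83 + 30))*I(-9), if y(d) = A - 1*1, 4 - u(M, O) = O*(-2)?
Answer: 189/113 ≈ 1.6726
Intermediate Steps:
u(M, O) = 4 + 2*O (u(M, O) = 4 - O*(-2) = 4 - (-2)*O = 4 + 2*O)
y(d) = 3 (y(d) = 4 - 1*1 = 4 - 1 = 3)
(y(u(6, 3))/(83 + 30))*I(-9) = (3/(83 + 30))*(-9*(2 - 9)) = (3/113)*(-9*(-7)) = ((1/113)*3)*63 = (3/113)*63 = 189/113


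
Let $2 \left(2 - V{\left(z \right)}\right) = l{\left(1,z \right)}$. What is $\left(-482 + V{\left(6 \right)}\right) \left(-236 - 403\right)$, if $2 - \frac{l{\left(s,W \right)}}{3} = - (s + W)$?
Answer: $\frac{630693}{2} \approx 3.1535 \cdot 10^{5}$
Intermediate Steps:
$l{\left(s,W \right)} = 6 + 3 W + 3 s$ ($l{\left(s,W \right)} = 6 - 3 \left(- (s + W)\right) = 6 - 3 \left(- (W + s)\right) = 6 - 3 \left(- W - s\right) = 6 + \left(3 W + 3 s\right) = 6 + 3 W + 3 s$)
$V{\left(z \right)} = - \frac{5}{2} - \frac{3 z}{2}$ ($V{\left(z \right)} = 2 - \frac{6 + 3 z + 3 \cdot 1}{2} = 2 - \frac{6 + 3 z + 3}{2} = 2 - \frac{9 + 3 z}{2} = 2 - \left(\frac{9}{2} + \frac{3 z}{2}\right) = - \frac{5}{2} - \frac{3 z}{2}$)
$\left(-482 + V{\left(6 \right)}\right) \left(-236 - 403\right) = \left(-482 - \frac{23}{2}\right) \left(-236 - 403\right) = \left(-482 - \frac{23}{2}\right) \left(-639\right) = \left(- \frac{987}{2}\right) \left(-639\right) = \frac{630693}{2}$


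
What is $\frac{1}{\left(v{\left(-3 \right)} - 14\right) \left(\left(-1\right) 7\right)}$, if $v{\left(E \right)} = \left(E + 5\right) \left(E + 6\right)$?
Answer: $\frac{1}{56} \approx 0.017857$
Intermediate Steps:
$v{\left(E \right)} = \left(5 + E\right) \left(6 + E\right)$
$\frac{1}{\left(v{\left(-3 \right)} - 14\right) \left(\left(-1\right) 7\right)} = \frac{1}{\left(\left(30 + \left(-3\right)^{2} + 11 \left(-3\right)\right) - 14\right) \left(\left(-1\right) 7\right)} = \frac{1}{\left(\left(30 + 9 - 33\right) - 14\right) \left(-7\right)} = \frac{1}{\left(6 - 14\right) \left(-7\right)} = \frac{1}{\left(-8\right) \left(-7\right)} = \frac{1}{56}$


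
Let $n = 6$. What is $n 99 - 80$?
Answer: $514$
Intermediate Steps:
$n 99 - 80 = 6 \cdot 99 - 80 = 594 - 80 = 514$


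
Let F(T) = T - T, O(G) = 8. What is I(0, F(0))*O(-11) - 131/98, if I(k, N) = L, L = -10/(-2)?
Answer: 3789/98 ≈ 38.663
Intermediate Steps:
L = 5 (L = -10*(-½) = 5)
F(T) = 0
I(k, N) = 5
I(0, F(0))*O(-11) - 131/98 = 5*8 - 131/98 = 40 - 131*1/98 = 40 - 131/98 = 3789/98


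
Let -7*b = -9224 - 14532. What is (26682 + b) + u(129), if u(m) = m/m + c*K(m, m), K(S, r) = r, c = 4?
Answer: 214149/7 ≈ 30593.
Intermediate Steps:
b = 23756/7 (b = -(-9224 - 14532)/7 = -⅐*(-23756) = 23756/7 ≈ 3393.7)
u(m) = 1 + 4*m (u(m) = m/m + 4*m = 1 + 4*m)
(26682 + b) + u(129) = (26682 + 23756/7) + (1 + 4*129) = 210530/7 + (1 + 516) = 210530/7 + 517 = 214149/7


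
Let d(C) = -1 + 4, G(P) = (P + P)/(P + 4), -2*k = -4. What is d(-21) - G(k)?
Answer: 7/3 ≈ 2.3333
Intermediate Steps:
k = 2 (k = -1/2*(-4) = 2)
G(P) = 2*P/(4 + P) (G(P) = (2*P)/(4 + P) = 2*P/(4 + P))
d(C) = 3
d(-21) - G(k) = 3 - 2*2/(4 + 2) = 3 - 2*2/6 = 3 - 1*2/3 = 3 - 2/3 = 7/3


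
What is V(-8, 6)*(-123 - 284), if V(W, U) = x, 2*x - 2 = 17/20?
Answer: -23199/40 ≈ -579.97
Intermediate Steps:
x = 57/40 (x = 1 + (17/20)/2 = 1 + (17*(1/20))/2 = 1 + (½)*(17/20) = 1 + 17/40 = 57/40 ≈ 1.4250)
V(W, U) = 57/40
V(-8, 6)*(-123 - 284) = 57*(-123 - 284)/40 = (57/40)*(-407) = -23199/40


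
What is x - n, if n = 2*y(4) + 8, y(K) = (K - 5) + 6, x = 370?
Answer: 352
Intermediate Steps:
y(K) = 1 + K (y(K) = (-5 + K) + 6 = 1 + K)
n = 18 (n = 2*(1 + 4) + 8 = 2*5 + 8 = 10 + 8 = 18)
x - n = 370 - 1*18 = 370 - 18 = 352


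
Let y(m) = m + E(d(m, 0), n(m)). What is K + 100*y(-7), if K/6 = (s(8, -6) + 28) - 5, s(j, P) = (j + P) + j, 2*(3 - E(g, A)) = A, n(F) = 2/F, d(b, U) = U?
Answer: -1314/7 ≈ -187.71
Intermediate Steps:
E(g, A) = 3 - A/2
s(j, P) = P + 2*j (s(j, P) = (P + j) + j = P + 2*j)
K = 198 (K = 6*(((-6 + 2*8) + 28) - 5) = 6*(((-6 + 16) + 28) - 5) = 6*((10 + 28) - 5) = 6*(38 - 5) = 6*33 = 198)
y(m) = 3 + m - 1/m (y(m) = m + (3 - 1/m) = 3 + m - 1/m)
K + 100*y(-7) = 198 + 100*(3 - 7 - 1/(-7)) = 198 + 100*(3 - 7 - 1*(-⅐)) = 198 + 100*(3 - 7 + ⅐) = 198 + 100*(-27/7) = 198 - 2700/7 = -1314/7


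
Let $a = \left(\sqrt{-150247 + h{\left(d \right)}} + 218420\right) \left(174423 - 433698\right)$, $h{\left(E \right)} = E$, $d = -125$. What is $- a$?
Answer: $56630845500 + 1555650 i \sqrt{4177} \approx 5.6631 \cdot 10^{10} + 1.0054 \cdot 10^{8} i$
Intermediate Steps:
$a = -56630845500 - 1555650 i \sqrt{4177}$ ($a = \left(\sqrt{-150247 - 125} + 218420\right) \left(174423 - 433698\right) = \left(\sqrt{-150372} + 218420\right) \left(-259275\right) = \left(6 i \sqrt{4177} + 218420\right) \left(-259275\right) = \left(218420 + 6 i \sqrt{4177}\right) \left(-259275\right) = -56630845500 - 1555650 i \sqrt{4177} \approx -5.6631 \cdot 10^{10} - 1.0054 \cdot 10^{8} i$)
$- a = - (-56630845500 - 1555650 i \sqrt{4177}) = 56630845500 + 1555650 i \sqrt{4177}$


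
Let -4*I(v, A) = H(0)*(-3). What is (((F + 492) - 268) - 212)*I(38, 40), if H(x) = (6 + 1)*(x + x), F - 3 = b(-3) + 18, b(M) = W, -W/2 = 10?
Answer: 0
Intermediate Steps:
W = -20 (W = -2*10 = -20)
b(M) = -20
F = 1 (F = 3 + (-20 + 18) = 3 - 2 = 1)
H(x) = 14*x (H(x) = 7*(2*x) = 14*x)
I(v, A) = 0 (I(v, A) = -14*0*(-3)/4 = -0*(-3) = -¼*0 = 0)
(((F + 492) - 268) - 212)*I(38, 40) = (((1 + 492) - 268) - 212)*0 = ((493 - 268) - 212)*0 = (225 - 212)*0 = 13*0 = 0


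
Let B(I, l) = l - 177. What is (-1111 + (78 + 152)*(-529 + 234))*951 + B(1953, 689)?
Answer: -65581399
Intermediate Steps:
B(I, l) = -177 + l
(-1111 + (78 + 152)*(-529 + 234))*951 + B(1953, 689) = (-1111 + (78 + 152)*(-529 + 234))*951 + (-177 + 689) = (-1111 + 230*(-295))*951 + 512 = (-1111 - 67850)*951 + 512 = -68961*951 + 512 = -65581911 + 512 = -65581399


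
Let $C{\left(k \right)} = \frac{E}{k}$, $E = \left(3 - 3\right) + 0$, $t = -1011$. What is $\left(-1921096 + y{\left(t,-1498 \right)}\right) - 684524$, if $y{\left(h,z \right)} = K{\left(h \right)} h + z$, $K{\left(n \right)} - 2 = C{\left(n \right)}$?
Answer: $-2609140$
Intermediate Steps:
$E = 0$ ($E = 0 + 0 = 0$)
$C{\left(k \right)} = 0$ ($C{\left(k \right)} = \frac{0}{k} = 0$)
$K{\left(n \right)} = 2$ ($K{\left(n \right)} = 2 + 0 = 2$)
$y{\left(h,z \right)} = z + 2 h$ ($y{\left(h,z \right)} = 2 h + z = z + 2 h$)
$\left(-1921096 + y{\left(t,-1498 \right)}\right) - 684524 = \left(-1921096 + \left(-1498 + 2 \left(-1011\right)\right)\right) - 684524 = \left(-1921096 - 3520\right) - 684524 = -1924616 - 684524 = -2609140$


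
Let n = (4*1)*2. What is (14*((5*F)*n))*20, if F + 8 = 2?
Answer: -67200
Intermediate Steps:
F = -6 (F = -8 + 2 = -6)
n = 8 (n = 4*2 = 8)
(14*((5*F)*n))*20 = (14*((5*(-6))*8))*20 = (14*(-30*8))*20 = (14*(-240))*20 = -3360*20 = -67200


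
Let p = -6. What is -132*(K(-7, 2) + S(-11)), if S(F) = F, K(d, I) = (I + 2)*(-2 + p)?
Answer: 5676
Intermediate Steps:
K(d, I) = -16 - 8*I (K(d, I) = (I + 2)*(-2 - 6) = (2 + I)*(-8) = -16 - 8*I)
-132*(K(-7, 2) + S(-11)) = -132*((-16 - 8*2) - 11) = -132*((-16 - 16) - 11) = -132*(-32 - 11) = -132*(-43) = 5676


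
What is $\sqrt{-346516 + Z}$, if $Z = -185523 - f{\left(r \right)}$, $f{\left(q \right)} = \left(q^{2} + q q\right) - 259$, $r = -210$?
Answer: $2 i \sqrt{154995} \approx 787.39 i$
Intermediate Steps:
$f{\left(q \right)} = -259 + 2 q^{2}$ ($f{\left(q \right)} = \left(q^{2} + q^{2}\right) - 259 = 2 q^{2} - 259 = -259 + 2 q^{2}$)
$Z = -273464$ ($Z = -185523 - \left(-259 + 2 \left(-210\right)^{2}\right) = -185523 - \left(-259 + 2 \cdot 44100\right) = -185523 - \left(-259 + 88200\right) = -185523 - 87941 = -273464$)
$\sqrt{-346516 + Z} = \sqrt{-346516 - 273464} = \sqrt{-619980} = 2 i \sqrt{154995}$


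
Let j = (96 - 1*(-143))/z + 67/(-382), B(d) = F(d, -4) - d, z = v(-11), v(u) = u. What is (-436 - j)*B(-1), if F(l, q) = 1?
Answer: -1740037/2101 ≈ -828.19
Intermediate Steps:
z = -11
B(d) = 1 - d
j = -92035/4202 (j = (96 - 1*(-143))/(-11) + 67/(-382) = (96 + 143)*(-1/11) + 67*(-1/382) = 239*(-1/11) - 67/382 = -239/11 - 67/382 = -92035/4202 ≈ -21.903)
(-436 - j)*B(-1) = (-436 - 1*(-92035/4202))*(1 - 1*(-1)) = (-436 + 92035/4202)*(1 + 1) = -1740037/4202*2 = -1740037/2101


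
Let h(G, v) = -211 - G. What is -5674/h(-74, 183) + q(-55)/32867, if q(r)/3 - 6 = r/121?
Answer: 2051386009/49530569 ≈ 41.417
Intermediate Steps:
q(r) = 18 + 3*r/121 (q(r) = 18 + 3*(r/121) = 18 + 3*r/121)
-5674/h(-74, 183) + q(-55)/32867 = -5674/(-211 - 1*(-74)) + (18 + (3/121)*(-55))/32867 = -5674/(-211 + 74) + (18 - 15/11)*(1/32867) = -5674/(-137) + (183/11)*(1/32867) = -5674*(-1/137) + 183/361537 = 5674/137 + 183/361537 = 2051386009/49530569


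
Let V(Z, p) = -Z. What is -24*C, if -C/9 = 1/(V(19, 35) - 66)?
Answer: -216/85 ≈ -2.5412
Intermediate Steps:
C = 9/85 (C = -9/(-1*19 - 66) = -9/(-19 - 66) = -9/(-85) = -9*(-1/85) = 9/85 ≈ 0.10588)
-24*C = -24*9/85 = -216/85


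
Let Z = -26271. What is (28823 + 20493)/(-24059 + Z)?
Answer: -24658/25165 ≈ -0.97985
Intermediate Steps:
(28823 + 20493)/(-24059 + Z) = (28823 + 20493)/(-24059 - 26271) = 49316/(-50330) = 49316*(-1/50330) = -24658/25165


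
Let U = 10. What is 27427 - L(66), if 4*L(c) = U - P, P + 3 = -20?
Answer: 109675/4 ≈ 27419.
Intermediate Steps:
P = -23 (P = -3 - 20 = -23)
L(c) = 33/4 (L(c) = (10 - 1*(-23))/4 = (10 + 23)/4 = (¼)*33 = 33/4)
27427 - L(66) = 27427 - 1*33/4 = 27427 - 33/4 = 109675/4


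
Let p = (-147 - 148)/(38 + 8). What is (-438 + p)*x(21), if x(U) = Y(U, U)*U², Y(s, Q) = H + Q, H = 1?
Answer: -99168993/23 ≈ -4.3117e+6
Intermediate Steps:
Y(s, Q) = 1 + Q
x(U) = U²*(1 + U) (x(U) = (1 + U)*U² = U²*(1 + U))
p = -295/46 ≈ -6.4130
(-438 + p)*x(21) = (-438 - 295/46)*(21²*(1 + 21)) = -9015363*22/46 = -20443/46*9702 = -99168993/23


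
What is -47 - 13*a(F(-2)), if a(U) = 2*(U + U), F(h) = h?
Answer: 57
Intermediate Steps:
a(U) = 4*U (a(U) = 2*(2*U) = 4*U)
-47 - 13*a(F(-2)) = -47 - 52*(-2) = -47 - 13*(-8) = -47 + 104 = 57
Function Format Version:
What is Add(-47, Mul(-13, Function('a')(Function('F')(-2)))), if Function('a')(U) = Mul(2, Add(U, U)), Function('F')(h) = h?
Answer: 57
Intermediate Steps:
Function('a')(U) = Mul(4, U) (Function('a')(U) = Mul(2, Mul(2, U)) = Mul(4, U))
Add(-47, Mul(-13, Function('a')(Function('F')(-2)))) = Add(-47, Mul(-13, Mul(4, -2))) = Add(-47, Mul(-13, -8)) = Add(-47, 104) = 57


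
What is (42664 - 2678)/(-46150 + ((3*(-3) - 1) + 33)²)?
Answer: -39986/45621 ≈ -0.87648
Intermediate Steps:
(42664 - 2678)/(-46150 + ((3*(-3) - 1) + 33)²) = 39986/(-46150 + ((-9 - 1) + 33)²) = 39986/(-46150 + (-10 + 33)²) = 39986/(-46150 + 23²) = 39986/(-46150 + 529) = 39986/(-45621) = 39986*(-1/45621) = -39986/45621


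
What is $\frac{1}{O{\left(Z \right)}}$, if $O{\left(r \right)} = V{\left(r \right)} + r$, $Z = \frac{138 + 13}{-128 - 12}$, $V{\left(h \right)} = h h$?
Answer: $\frac{19600}{1661} \approx 11.8$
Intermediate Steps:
$V{\left(h \right)} = h^{2}$
$Z = - \frac{151}{140}$ ($Z = \frac{151}{-140} = 151 \left(- \frac{1}{140}\right) = - \frac{151}{140} \approx -1.0786$)
$O{\left(r \right)} = r + r^{2}$ ($O{\left(r \right)} = r^{2} + r = r + r^{2}$)
$\frac{1}{O{\left(Z \right)}} = \frac{1}{\left(- \frac{151}{140}\right) \left(1 - \frac{151}{140}\right)} = \frac{1}{\left(- \frac{151}{140}\right) \left(- \frac{11}{140}\right)} = \frac{1}{\frac{1661}{19600}} = \frac{19600}{1661}$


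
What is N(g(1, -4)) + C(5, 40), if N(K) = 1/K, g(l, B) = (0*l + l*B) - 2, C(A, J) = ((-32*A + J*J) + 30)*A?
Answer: 44099/6 ≈ 7349.8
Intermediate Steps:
C(A, J) = A*(30 + J² - 32*A) (C(A, J) = ((-32*A + J²) + 30)*A = ((J² - 32*A) + 30)*A = (30 + J² - 32*A)*A = A*(30 + J² - 32*A))
g(l, B) = -2 + B*l (g(l, B) = (0 + B*l) - 2 = B*l - 2 = -2 + B*l)
N(g(1, -4)) + C(5, 40) = 1/(-2 - 4*1) + 5*(30 + 40² - 32*5) = 1/(-2 - 4) + 5*(30 + 1600 - 160) = 1/(-6) + 5*1470 = -⅙ + 7350 = 44099/6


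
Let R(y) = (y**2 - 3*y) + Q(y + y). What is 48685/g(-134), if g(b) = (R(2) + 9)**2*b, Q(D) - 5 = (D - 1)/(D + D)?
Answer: -1557920/656667 ≈ -2.3725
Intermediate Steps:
Q(D) = 5 + (-1 + D)/(2*D) (Q(D) = 5 + (D - 1)/(D + D) = 5 + (-1 + D)/((2*D)) = 5 + (-1 + D)*(1/(2*D)) = 5 + (-1 + D)/(2*D))
R(y) = y**2 - 3*y + (-1 + 22*y)/(4*y) (R(y) = (y**2 - 3*y) + (-1 + 11*(y + y))/(2*(y + y)) = (y**2 - 3*y) + (-1 + 11*(2*y))/(2*((2*y))) = (y**2 - 3*y) + (1/(2*y))*(-1 + 22*y)/2 = (y**2 - 3*y) + (-1 + 22*y)/(4*y) = y**2 - 3*y + (-1 + 22*y)/(4*y))
g(b) = 9801*b/64 (g(b) = ((11/2 + 2**2 - 3*2 - 1/4/2) + 9)**2*b = ((11/2 + 4 - 6 - 1/4*1/2) + 9)**2*b = ((11/2 + 4 - 6 - 1/8) + 9)**2*b = (27/8 + 9)**2*b = (99/8)**2*b = 9801*b/64)
48685/g(-134) = 48685/(((9801/64)*(-134))) = 48685/(-656667/32) = 48685*(-32/656667) = -1557920/656667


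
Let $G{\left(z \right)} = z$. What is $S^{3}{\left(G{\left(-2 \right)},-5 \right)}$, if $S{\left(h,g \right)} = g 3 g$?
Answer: $421875$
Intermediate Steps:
$S{\left(h,g \right)} = 3 g^{2}$ ($S{\left(h,g \right)} = 3 g g = 3 g^{2}$)
$S^{3}{\left(G{\left(-2 \right)},-5 \right)} = \left(3 \left(-5\right)^{2}\right)^{3} = \left(3 \cdot 25\right)^{3} = 75^{3} = 421875$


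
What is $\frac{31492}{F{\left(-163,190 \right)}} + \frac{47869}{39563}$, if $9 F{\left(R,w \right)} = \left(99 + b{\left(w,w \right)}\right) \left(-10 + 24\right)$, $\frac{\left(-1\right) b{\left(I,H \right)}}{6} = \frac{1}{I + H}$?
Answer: $\frac{357187264187}{1736143129} \approx 205.74$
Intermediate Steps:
$b{\left(I,H \right)} = - \frac{6}{H + I}$ ($b{\left(I,H \right)} = - \frac{6}{I + H} = - \frac{6}{H + I}$)
$F{\left(R,w \right)} = 154 - \frac{14}{3 w}$ ($F{\left(R,w \right)} = \frac{\left(99 - \frac{6}{w + w}\right) \left(-10 + 24\right)}{9} = \frac{\left(99 - \frac{6}{2 w}\right) 14}{9} = \frac{\left(99 - 6 \frac{1}{2 w}\right) 14}{9} = \frac{\left(99 - \frac{3}{w}\right) 14}{9} = \frac{1386 - \frac{42}{w}}{9} = 154 - \frac{14}{3 w}$)
$\frac{31492}{F{\left(-163,190 \right)}} + \frac{47869}{39563} = \frac{31492}{154 - \frac{14}{3 \cdot 190}} + \frac{47869}{39563} = \frac{31492}{154 - \frac{7}{285}} + 47869 \cdot \frac{1}{39563} = \frac{31492}{154 - \frac{7}{285}} + \frac{47869}{39563} = \frac{31492}{\frac{43883}{285}} + \frac{47869}{39563} = 31492 \cdot \frac{285}{43883} + \frac{47869}{39563} = \frac{8975220}{43883} + \frac{47869}{39563} = \frac{357187264187}{1736143129}$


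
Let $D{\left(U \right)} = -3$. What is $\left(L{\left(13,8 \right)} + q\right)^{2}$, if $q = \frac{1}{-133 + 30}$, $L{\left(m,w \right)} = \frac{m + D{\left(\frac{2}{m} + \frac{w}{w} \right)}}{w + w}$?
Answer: $\frac{257049}{678976} \approx 0.37858$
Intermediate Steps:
$L{\left(m,w \right)} = \frac{-3 + m}{2 w}$ ($L{\left(m,w \right)} = \frac{m - 3}{w + w} = \frac{-3 + m}{2 w}$)
$q = - \frac{1}{103}$ ($q = \frac{1}{-103} = - \frac{1}{103} \approx -0.0097087$)
$\left(L{\left(13,8 \right)} + q\right)^{2} = \left(\frac{-3 + 13}{2 \cdot 8} - \frac{1}{103}\right)^{2} = \left(\frac{1}{2} \cdot \frac{1}{8} \cdot 10 - \frac{1}{103}\right)^{2} = \left(\frac{5}{8} - \frac{1}{103}\right)^{2} = \left(\frac{507}{824}\right)^{2} = \frac{257049}{678976}$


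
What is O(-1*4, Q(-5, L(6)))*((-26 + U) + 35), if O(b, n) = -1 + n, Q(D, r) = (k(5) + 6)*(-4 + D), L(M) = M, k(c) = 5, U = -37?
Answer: 2800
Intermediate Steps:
Q(D, r) = -44 + 11*D (Q(D, r) = (5 + 6)*(-4 + D) = 11*(-4 + D) = -44 + 11*D)
O(-1*4, Q(-5, L(6)))*((-26 + U) + 35) = (-1 + (-44 + 11*(-5)))*((-26 - 37) + 35) = (-1 + (-44 - 55))*(-63 + 35) = (-1 - 99)*(-28) = -100*(-28) = 2800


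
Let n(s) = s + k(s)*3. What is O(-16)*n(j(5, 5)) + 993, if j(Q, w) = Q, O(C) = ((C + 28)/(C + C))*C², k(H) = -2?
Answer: 1089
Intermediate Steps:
O(C) = C*(28 + C)/2 (O(C) = ((28 + C)/((2*C)))*C² = ((28 + C)*(1/(2*C)))*C² = ((28 + C)/(2*C))*C² = C*(28 + C)/2)
n(s) = -6 + s (n(s) = s - 2*3 = s - 6 = -6 + s)
O(-16)*n(j(5, 5)) + 993 = ((½)*(-16)*(28 - 16))*(-6 + 5) + 993 = ((½)*(-16)*12)*(-1) + 993 = -96*(-1) + 993 = 96 + 993 = 1089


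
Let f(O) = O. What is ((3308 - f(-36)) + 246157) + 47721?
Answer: 297222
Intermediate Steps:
((3308 - f(-36)) + 246157) + 47721 = ((3308 - 1*(-36)) + 246157) + 47721 = ((3308 + 36) + 246157) + 47721 = (3344 + 246157) + 47721 = 249501 + 47721 = 297222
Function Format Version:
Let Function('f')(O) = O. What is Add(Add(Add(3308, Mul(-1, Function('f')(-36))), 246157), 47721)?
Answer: 297222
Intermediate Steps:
Add(Add(Add(3308, Mul(-1, Function('f')(-36))), 246157), 47721) = Add(Add(Add(3308, Mul(-1, -36)), 246157), 47721) = Add(Add(Add(3308, 36), 246157), 47721) = Add(Add(3344, 246157), 47721) = Add(249501, 47721) = 297222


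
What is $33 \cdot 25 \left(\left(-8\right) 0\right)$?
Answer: $0$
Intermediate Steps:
$33 \cdot 25 \left(\left(-8\right) 0\right) = 825 \cdot 0 = 0$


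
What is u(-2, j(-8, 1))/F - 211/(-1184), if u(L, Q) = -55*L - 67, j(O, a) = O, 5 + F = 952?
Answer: 250729/1121248 ≈ 0.22362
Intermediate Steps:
F = 947 (F = -5 + 952 = 947)
u(L, Q) = -67 - 55*L
u(-2, j(-8, 1))/F - 211/(-1184) = (-67 - 55*(-2))/947 - 211/(-1184) = (-67 + 110)*(1/947) - 211*(-1/1184) = 43*(1/947) + 211/1184 = 43/947 + 211/1184 = 250729/1121248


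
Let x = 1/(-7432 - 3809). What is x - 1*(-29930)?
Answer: 336443129/11241 ≈ 29930.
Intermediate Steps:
x = -1/11241 (x = 1/(-11241) = -1/11241 ≈ -8.8960e-5)
x - 1*(-29930) = -1/11241 - 1*(-29930) = -1/11241 + 29930 = 336443129/11241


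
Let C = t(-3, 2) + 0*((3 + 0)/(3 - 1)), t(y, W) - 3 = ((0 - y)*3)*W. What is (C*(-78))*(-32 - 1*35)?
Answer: 109746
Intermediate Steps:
t(y, W) = 3 - 3*W*y (t(y, W) = 3 + ((0 - y)*3)*W = 3 + (-y*3)*W = 3 + (-3*y)*W = 3 - 3*W*y)
C = 21 (C = (3 - 3*2*(-3)) + 0*((3 + 0)/(3 - 1)) = (3 + 18) + 0*(3/2) = 21 + 0*(3*(1/2)) = 21 + 0*(3/2) = 21 + 0 = 21)
(C*(-78))*(-32 - 1*35) = (21*(-78))*(-32 - 1*35) = -1638*(-32 - 35) = -1638*(-67) = 109746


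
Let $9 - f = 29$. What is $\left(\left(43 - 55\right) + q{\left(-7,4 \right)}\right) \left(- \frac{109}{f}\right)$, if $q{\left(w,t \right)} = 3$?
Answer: $- \frac{981}{20} \approx -49.05$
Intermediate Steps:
$f = -20$ ($f = 9 - 29 = -20$)
$\left(\left(43 - 55\right) + q{\left(-7,4 \right)}\right) \left(- \frac{109}{f}\right) = \left(\left(43 - 55\right) + 3\right) \left(- \frac{109}{-20}\right) = \left(-12 + 3\right) \left(\left(-109\right) \left(- \frac{1}{20}\right)\right) = \left(-9\right) \frac{109}{20} = - \frac{981}{20}$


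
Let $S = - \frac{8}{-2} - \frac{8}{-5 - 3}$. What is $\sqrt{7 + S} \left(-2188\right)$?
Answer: $- 4376 \sqrt{3} \approx -7579.5$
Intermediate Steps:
$S = 5$ ($S = \left(-8\right) \left(- \frac{1}{2}\right) - \frac{8}{-5 - 3} = 4 - \frac{8}{-8} = 4 - -1 = 4 + 1 = 5$)
$\sqrt{7 + S} \left(-2188\right) = \sqrt{7 + 5} \left(-2188\right) = \sqrt{12} \left(-2188\right) = 2 \sqrt{3} \left(-2188\right) = - 4376 \sqrt{3}$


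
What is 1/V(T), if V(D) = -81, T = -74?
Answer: -1/81 ≈ -0.012346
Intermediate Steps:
1/V(T) = 1/(-81) = -1/81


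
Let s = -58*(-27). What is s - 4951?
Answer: -3385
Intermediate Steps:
s = 1566
s - 4951 = 1566 - 4951 = -3385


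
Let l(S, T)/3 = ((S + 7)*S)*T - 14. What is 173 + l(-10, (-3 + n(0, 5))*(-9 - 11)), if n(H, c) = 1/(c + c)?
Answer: 5351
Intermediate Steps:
n(H, c) = 1/(2*c)
l(S, T) = -42 + 3*S*T*(7 + S) (l(S, T) = 3*(((S + 7)*S)*T - 14) = 3*(((7 + S)*S)*T - 14) = 3*((S*(7 + S))*T - 14) = 3*(S*T*(7 + S) - 14) = 3*(-14 + S*T*(7 + S)) = -42 + 3*S*T*(7 + S))
173 + l(-10, (-3 + n(0, 5))*(-9 - 11)) = 173 + (-42 + 3*((-3 + (½)/5)*(-9 - 11))*(-10)² + 21*(-10)*((-3 + (½)/5)*(-9 - 11))) = 173 + (-42 + 3*((-3 + (½)*(⅕))*(-20))*100 + 21*(-10)*((-3 + (½)*(⅕))*(-20))) = 173 + (-42 + 3*((-3 + ⅒)*(-20))*100 + 21*(-10)*((-3 + ⅒)*(-20))) = 173 + (-42 + 3*(-29/10*(-20))*100 + 21*(-10)*(-29/10*(-20))) = 173 + (-42 + 3*58*100 + 21*(-10)*58) = 173 + (-42 + 17400 - 12180) = 173 + 5178 = 5351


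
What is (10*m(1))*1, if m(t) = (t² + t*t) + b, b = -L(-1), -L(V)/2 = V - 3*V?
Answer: 60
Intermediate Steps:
L(V) = 4*V (L(V) = -2*(V - 3*V) = -(-4)*V = 4*V)
b = 4 (b = -4*(-1) = -1*(-4) = 4)
m(t) = 4 + 2*t² (m(t) = (t² + t*t) + 4 = (t² + t²) + 4 = 2*t² + 4 = 4 + 2*t²)
(10*m(1))*1 = (10*(4 + 2*1²))*1 = (10*(4 + 2*1))*1 = (10*(4 + 2))*1 = (10*6)*1 = 60*1 = 60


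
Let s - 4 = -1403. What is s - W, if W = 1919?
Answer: -3318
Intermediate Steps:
s = -1399 (s = 4 - 1403 = -1399)
s - W = -1399 - 1*1919 = -1399 - 1919 = -3318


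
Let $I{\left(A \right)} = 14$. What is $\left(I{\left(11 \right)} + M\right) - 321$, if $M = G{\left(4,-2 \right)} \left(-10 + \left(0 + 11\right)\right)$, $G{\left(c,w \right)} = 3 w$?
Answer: $-313$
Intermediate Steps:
$M = -6$ ($M = 3 \left(-2\right) \left(-10 + \left(0 + 11\right)\right) = - 6 \left(-10 + 11\right) = \left(-6\right) 1 = -6$)
$\left(I{\left(11 \right)} + M\right) - 321 = \left(14 - 6\right) - 321 = 8 - 321 = -313$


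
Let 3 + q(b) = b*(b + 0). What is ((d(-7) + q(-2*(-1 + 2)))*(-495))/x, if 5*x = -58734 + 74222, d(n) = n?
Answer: 675/704 ≈ 0.95881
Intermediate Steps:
q(b) = -3 + b² (q(b) = -3 + b*(b + 0) = -3 + b*b = -3 + b²)
x = 15488/5 (x = (-58734 + 74222)/5 = (⅕)*15488 = 15488/5 ≈ 3097.6)
((d(-7) + q(-2*(-1 + 2)))*(-495))/x = ((-7 + (-3 + (-2*(-1 + 2))²))*(-495))/(15488/5) = ((-7 + (-3 + (-2*1)²))*(-495))*(5/15488) = ((-7 + (-3 + (-2)²))*(-495))*(5/15488) = ((-7 + (-3 + 4))*(-495))*(5/15488) = ((-7 + 1)*(-495))*(5/15488) = -6*(-495)*(5/15488) = 2970*(5/15488) = 675/704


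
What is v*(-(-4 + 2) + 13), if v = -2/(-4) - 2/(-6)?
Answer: 25/2 ≈ 12.500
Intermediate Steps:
v = ⅚ (v = -2*(-¼) - 2*(-⅙) = ½ + ⅓ = ⅚ ≈ 0.83333)
v*(-(-4 + 2) + 13) = 5*(-(-4 + 2) + 13)/6 = 5*(-1*(-2) + 13)/6 = 5*(2 + 13)/6 = (⅚)*15 = 25/2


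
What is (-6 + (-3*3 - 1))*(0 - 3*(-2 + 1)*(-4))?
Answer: 192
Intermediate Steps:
(-6 + (-3*3 - 1))*(0 - 3*(-2 + 1)*(-4)) = (-6 + (-9 - 1))*(0 - 3*(-1)*(-4)) = (-6 - 10)*(0 + 3*(-4)) = -16*(0 - 12) = -16*(-12) = 192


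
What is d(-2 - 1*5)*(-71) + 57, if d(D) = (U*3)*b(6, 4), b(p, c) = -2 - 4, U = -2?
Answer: -2499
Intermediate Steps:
b(p, c) = -6
d(D) = 36 (d(D) = -2*3*(-6) = -6*(-6) = 36)
d(-2 - 1*5)*(-71) + 57 = 36*(-71) + 57 = -2556 + 57 = -2499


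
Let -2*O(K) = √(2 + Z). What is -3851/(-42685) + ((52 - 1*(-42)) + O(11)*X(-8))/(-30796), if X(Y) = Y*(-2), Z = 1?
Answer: 57291503/657263630 + 2*√3/7699 ≈ 0.087617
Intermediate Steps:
O(K) = -√3/2 (O(K) = -√(2 + 1)/2 = -√3/2)
X(Y) = -2*Y
-3851/(-42685) + ((52 - 1*(-42)) + O(11)*X(-8))/(-30796) = -3851/(-42685) + ((52 - 1*(-42)) + (-√3/2)*(-2*(-8)))/(-30796) = -3851*(-1/42685) + ((52 + 42) - √3/2*16)*(-1/30796) = 3851/42685 + (94 - 8*√3)*(-1/30796) = 3851/42685 + (-47/15398 + 2*√3/7699) = 57291503/657263630 + 2*√3/7699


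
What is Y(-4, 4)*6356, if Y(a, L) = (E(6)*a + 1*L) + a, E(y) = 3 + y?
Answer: -228816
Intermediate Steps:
Y(a, L) = L + 10*a (Y(a, L) = ((3 + 6)*a + 1*L) + a = (9*a + L) + a = (L + 9*a) + a = L + 10*a)
Y(-4, 4)*6356 = (4 + 10*(-4))*6356 = (4 - 40)*6356 = -36*6356 = -228816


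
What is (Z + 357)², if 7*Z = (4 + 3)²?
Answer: 132496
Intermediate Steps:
Z = 7 (Z = (4 + 3)²/7 = (⅐)*7² = (⅐)*49 = 7)
(Z + 357)² = (7 + 357)² = 364² = 132496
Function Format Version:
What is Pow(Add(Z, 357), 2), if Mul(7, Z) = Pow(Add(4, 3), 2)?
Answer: 132496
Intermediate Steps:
Z = 7 (Z = Mul(Rational(1, 7), Pow(Add(4, 3), 2)) = Mul(Rational(1, 7), Pow(7, 2)) = Mul(Rational(1, 7), 49) = 7)
Pow(Add(Z, 357), 2) = Pow(Add(7, 357), 2) = Pow(364, 2) = 132496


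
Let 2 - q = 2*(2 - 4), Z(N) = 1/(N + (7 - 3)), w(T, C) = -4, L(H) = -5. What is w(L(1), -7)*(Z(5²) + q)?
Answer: -700/29 ≈ -24.138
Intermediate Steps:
Z(N) = 1/(4 + N) (Z(N) = 1/(N + 4) = 1/(4 + N))
q = 6 (q = 2 - 2*(2 - 4) = 2 - 2*(-2) = 2 - 1*(-4) = 2 + 4 = 6)
w(L(1), -7)*(Z(5²) + q) = -4*(1/(4 + 5²) + 6) = -4*(1/(4 + 25) + 6) = -4*(1/29 + 6) = -4*175/29 = -700/29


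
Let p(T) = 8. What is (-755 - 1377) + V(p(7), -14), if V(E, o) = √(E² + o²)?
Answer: -2132 + 2*√65 ≈ -2115.9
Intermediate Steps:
(-755 - 1377) + V(p(7), -14) = (-755 - 1377) + √(8² + (-14)²) = -2132 + √(64 + 196) = -2132 + √260 = -2132 + 2*√65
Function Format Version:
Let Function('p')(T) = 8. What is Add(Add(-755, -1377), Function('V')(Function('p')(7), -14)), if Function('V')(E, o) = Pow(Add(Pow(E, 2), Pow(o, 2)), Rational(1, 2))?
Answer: Add(-2132, Mul(2, Pow(65, Rational(1, 2)))) ≈ -2115.9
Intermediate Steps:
Add(Add(-755, -1377), Function('V')(Function('p')(7), -14)) = Add(Add(-755, -1377), Pow(Add(Pow(8, 2), Pow(-14, 2)), Rational(1, 2))) = Add(-2132, Pow(Add(64, 196), Rational(1, 2))) = Add(-2132, Pow(260, Rational(1, 2))) = Add(-2132, Mul(2, Pow(65, Rational(1, 2))))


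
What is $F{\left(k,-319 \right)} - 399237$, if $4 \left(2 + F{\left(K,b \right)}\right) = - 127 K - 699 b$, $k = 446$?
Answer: $- \frac{1430617}{4} \approx -3.5765 \cdot 10^{5}$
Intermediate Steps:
$F{\left(K,b \right)} = -2 - \frac{699 b}{4} - \frac{127 K}{4}$ ($F{\left(K,b \right)} = -2 + \frac{- 127 K - 699 b}{4} = -2 + \frac{- 699 b - 127 K}{4} = -2 - \left(\frac{127 K}{4} + \frac{699 b}{4}\right) = -2 - \frac{699 b}{4} - \frac{127 K}{4}$)
$F{\left(k,-319 \right)} - 399237 = \left(-2 - - \frac{222981}{4} - \frac{28321}{2}\right) - 399237 = \left(-2 + \frac{222981}{4} - \frac{28321}{2}\right) - 399237 = \frac{166331}{4} - 399237 = - \frac{1430617}{4}$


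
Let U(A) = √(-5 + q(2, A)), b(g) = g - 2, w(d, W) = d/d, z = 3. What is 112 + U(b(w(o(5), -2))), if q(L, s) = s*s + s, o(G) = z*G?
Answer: 112 + I*√5 ≈ 112.0 + 2.2361*I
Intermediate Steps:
o(G) = 3*G
q(L, s) = s + s² (q(L, s) = s² + s = s + s²)
w(d, W) = 1
b(g) = -2 + g
U(A) = √(-5 + A*(1 + A))
112 + U(b(w(o(5), -2))) = 112 + √(-5 + (-2 + 1)*(1 + (-2 + 1))) = 112 + √(-5 - (1 - 1)) = 112 + √(-5 - 1*0) = 112 + √(-5 + 0) = 112 + √(-5) = 112 + I*√5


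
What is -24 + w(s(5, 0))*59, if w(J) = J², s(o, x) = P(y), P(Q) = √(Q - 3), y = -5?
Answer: -496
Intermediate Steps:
P(Q) = √(-3 + Q)
s(o, x) = 2*I*√2 (s(o, x) = √(-3 - 5) = √(-8) = 2*I*√2)
-24 + w(s(5, 0))*59 = -24 + (2*I*√2)²*59 = -24 - 8*59 = -24 - 472 = -496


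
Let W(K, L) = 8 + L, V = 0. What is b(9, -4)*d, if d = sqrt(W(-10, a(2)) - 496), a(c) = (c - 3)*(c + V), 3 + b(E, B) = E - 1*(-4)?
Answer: 70*I*sqrt(10) ≈ 221.36*I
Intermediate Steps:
b(E, B) = 1 + E (b(E, B) = -3 + (E - 1*(-4)) = -3 + (E + 4) = -3 + (4 + E) = 1 + E)
a(c) = c*(-3 + c) (a(c) = (c - 3)*(c + 0) = (-3 + c)*c = c*(-3 + c))
d = 7*I*sqrt(10) (d = sqrt((8 + 2*(-3 + 2)) - 496) = sqrt((8 + 2*(-1)) - 496) = sqrt((8 - 2) - 496) = sqrt(6 - 496) = sqrt(-490) = 7*I*sqrt(10) ≈ 22.136*I)
b(9, -4)*d = (1 + 9)*(7*I*sqrt(10)) = 10*(7*I*sqrt(10)) = 70*I*sqrt(10)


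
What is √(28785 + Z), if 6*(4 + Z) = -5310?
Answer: 2*√6974 ≈ 167.02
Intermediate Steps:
Z = -889 (Z = -4 + (⅙)*(-5310) = -4 - 885 = -889)
√(28785 + Z) = √(28785 - 889) = √27896 = 2*√6974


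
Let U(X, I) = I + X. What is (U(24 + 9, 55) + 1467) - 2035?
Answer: -480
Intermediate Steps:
(U(24 + 9, 55) + 1467) - 2035 = ((55 + (24 + 9)) + 1467) - 2035 = ((55 + 33) + 1467) - 2035 = (88 + 1467) - 2035 = 1555 - 2035 = -480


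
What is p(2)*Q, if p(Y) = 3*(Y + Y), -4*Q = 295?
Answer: -885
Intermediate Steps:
Q = -295/4 (Q = -¼*295 = -295/4 ≈ -73.750)
p(Y) = 6*Y (p(Y) = 3*(2*Y) = 6*Y)
p(2)*Q = (6*2)*(-295/4) = 12*(-295/4) = -885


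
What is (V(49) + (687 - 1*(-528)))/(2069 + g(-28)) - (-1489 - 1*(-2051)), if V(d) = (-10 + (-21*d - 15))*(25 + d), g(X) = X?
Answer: -1223823/2041 ≈ -599.62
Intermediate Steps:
V(d) = (-25 - 21*d)*(25 + d) (V(d) = (-10 + (-15 - 21*d))*(25 + d) = (-25 - 21*d)*(25 + d))
(V(49) + (687 - 1*(-528)))/(2069 + g(-28)) - (-1489 - 1*(-2051)) = ((-625 - 550*49 - 21*49²) + (687 - 1*(-528)))/(2069 - 28) - (-1489 - 1*(-2051)) = ((-625 - 26950 - 21*2401) + (687 + 528))/2041 - (-1489 + 2051) = ((-625 - 26950 - 50421) + 1215)*(1/2041) - 1*562 = (-77996 + 1215)*(1/2041) - 562 = -76781*1/2041 - 562 = -76781/2041 - 562 = -1223823/2041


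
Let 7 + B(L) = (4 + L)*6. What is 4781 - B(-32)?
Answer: 4956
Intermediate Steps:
B(L) = 17 + 6*L (B(L) = -7 + (4 + L)*6 = -7 + (24 + 6*L) = 17 + 6*L)
4781 - B(-32) = 4781 - (17 + 6*(-32)) = 4781 - (17 - 192) = 4781 - 1*(-175) = 4781 + 175 = 4956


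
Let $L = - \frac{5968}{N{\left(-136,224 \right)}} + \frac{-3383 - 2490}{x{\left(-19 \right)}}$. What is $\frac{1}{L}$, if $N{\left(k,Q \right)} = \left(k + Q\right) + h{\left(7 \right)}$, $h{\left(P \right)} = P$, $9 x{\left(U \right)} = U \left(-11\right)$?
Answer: $- \frac{1045}{329933} \approx -0.0031673$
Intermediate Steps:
$x{\left(U \right)} = - \frac{11 U}{9}$ ($x{\left(U \right)} = \frac{U \left(-11\right)}{9} = \frac{\left(-11\right) U}{9} = - \frac{11 U}{9}$)
$N{\left(k,Q \right)} = 7 + Q + k$ ($N{\left(k,Q \right)} = \left(k + Q\right) + 7 = \left(Q + k\right) + 7 = 7 + Q + k$)
$L = - \frac{329933}{1045}$ ($L = - \frac{5968}{7 + 224 - 136} + \frac{-3383 - 2490}{\left(- \frac{11}{9}\right) \left(-19\right)} = - \frac{5968}{95} + \frac{-3383 - 2490}{\frac{209}{9}} = \left(-5968\right) \frac{1}{95} - \frac{52857}{209} = - \frac{5968}{95} - \frac{52857}{209} = - \frac{329933}{1045} \approx -315.73$)
$\frac{1}{L} = \frac{1}{- \frac{329933}{1045}} = - \frac{1045}{329933}$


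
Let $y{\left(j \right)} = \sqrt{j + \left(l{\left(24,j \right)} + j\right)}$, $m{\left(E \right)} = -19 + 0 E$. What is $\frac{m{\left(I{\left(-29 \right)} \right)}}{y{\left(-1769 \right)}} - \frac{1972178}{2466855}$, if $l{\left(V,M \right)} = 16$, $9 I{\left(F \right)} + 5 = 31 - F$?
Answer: $- \frac{1972178}{2466855} + \frac{19 i \sqrt{3522}}{3522} \approx -0.79947 + 0.32015 i$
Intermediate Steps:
$I{\left(F \right)} = \frac{26}{9} - \frac{F}{9}$ ($I{\left(F \right)} = - \frac{5}{9} + \frac{31 - F}{9} = - \frac{5}{9} - \left(- \frac{31}{9} + \frac{F}{9}\right) = \frac{26}{9} - \frac{F}{9}$)
$m{\left(E \right)} = -19$ ($m{\left(E \right)} = -19 + 0 = -19$)
$y{\left(j \right)} = \sqrt{16 + 2 j}$ ($y{\left(j \right)} = \sqrt{j + \left(16 + j\right)} = \sqrt{16 + 2 j}$)
$\frac{m{\left(I{\left(-29 \right)} \right)}}{y{\left(-1769 \right)}} - \frac{1972178}{2466855} = - \frac{19}{\sqrt{16 + 2 \left(-1769\right)}} - \frac{1972178}{2466855} = - \frac{19}{\sqrt{16 - 3538}} - \frac{1972178}{2466855} = - \frac{19}{\sqrt{-3522}} - \frac{1972178}{2466855} = - \frac{19}{i \sqrt{3522}} - \frac{1972178}{2466855} = - 19 \left(- \frac{i \sqrt{3522}}{3522}\right) - \frac{1972178}{2466855} = \frac{19 i \sqrt{3522}}{3522} - \frac{1972178}{2466855} = - \frac{1972178}{2466855} + \frac{19 i \sqrt{3522}}{3522}$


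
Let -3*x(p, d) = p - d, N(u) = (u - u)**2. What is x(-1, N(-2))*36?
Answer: 12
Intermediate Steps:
N(u) = 0 (N(u) = 0**2 = 0)
x(p, d) = -p/3 + d/3 (x(p, d) = -(p - d)/3 = -p/3 + d/3)
x(-1, N(-2))*36 = (-1/3*(-1) + (1/3)*0)*36 = (1/3 + 0)*36 = (1/3)*36 = 12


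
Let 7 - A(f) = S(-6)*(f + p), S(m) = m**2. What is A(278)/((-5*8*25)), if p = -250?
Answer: 1001/1000 ≈ 1.0010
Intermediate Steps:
A(f) = 9007 - 36*f (A(f) = 7 - (-6)**2*(f - 250) = 7 - 36*(-250 + f) = 7 - (-9000 + 36*f) = 7 + (9000 - 36*f) = 9007 - 36*f)
A(278)/((-5*8*25)) = (9007 - 36*278)/((-5*8*25)) = (9007 - 10008)/((-40*25)) = -1001/(-1000) = -1001*(-1/1000) = 1001/1000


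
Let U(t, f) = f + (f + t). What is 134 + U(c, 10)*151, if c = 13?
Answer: 5117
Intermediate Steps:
U(t, f) = t + 2*f
134 + U(c, 10)*151 = 134 + (13 + 2*10)*151 = 134 + (13 + 20)*151 = 134 + 33*151 = 134 + 4983 = 5117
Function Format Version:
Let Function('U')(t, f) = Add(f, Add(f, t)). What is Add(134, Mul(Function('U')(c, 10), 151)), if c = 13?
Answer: 5117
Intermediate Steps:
Function('U')(t, f) = Add(t, Mul(2, f))
Add(134, Mul(Function('U')(c, 10), 151)) = Add(134, Mul(Add(13, Mul(2, 10)), 151)) = Add(134, Mul(Add(13, 20), 151)) = Add(134, Mul(33, 151)) = Add(134, 4983) = 5117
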